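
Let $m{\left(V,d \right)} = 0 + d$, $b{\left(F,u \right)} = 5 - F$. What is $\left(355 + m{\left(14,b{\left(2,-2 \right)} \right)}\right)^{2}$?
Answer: $128164$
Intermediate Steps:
$m{\left(V,d \right)} = d$
$\left(355 + m{\left(14,b{\left(2,-2 \right)} \right)}\right)^{2} = \left(355 + \left(5 - 2\right)\right)^{2} = \left(355 + 3\right)^{2} = 358^{2} = 128164$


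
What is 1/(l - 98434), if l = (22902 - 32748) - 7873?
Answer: -1/116153 ≈ -8.6093e-6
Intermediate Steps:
l = -17719 (l = -9846 - 7873 = -17719)
1/(l - 98434) = 1/(-17719 - 98434) = 1/(-116153) = -1/116153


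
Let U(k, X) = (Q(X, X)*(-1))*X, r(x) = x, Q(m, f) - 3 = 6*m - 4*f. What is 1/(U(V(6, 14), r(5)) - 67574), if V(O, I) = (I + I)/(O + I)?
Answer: -1/67639 ≈ -1.4784e-5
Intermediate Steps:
Q(m, f) = 3 - 4*f + 6*m (Q(m, f) = 3 + (6*m - 4*f) = 3 + (-4*f + 6*m) = 3 - 4*f + 6*m)
V(O, I) = 2*I/(I + O) (V(O, I) = (2*I)/(I + O) = 2*I/(I + O))
U(k, X) = X*(-3 - 2*X) (U(k, X) = ((3 - 4*X + 6*X)*(-1))*X = ((3 + 2*X)*(-1))*X = (-3 - 2*X)*X = X*(-3 - 2*X))
1/(U(V(6, 14), r(5)) - 67574) = 1/(-1*5*(3 + 2*5) - 67574) = 1/(-1*5*(3 + 10) - 67574) = 1/(-1*5*13 - 67574) = 1/(-65 - 67574) = 1/(-67639) = -1/67639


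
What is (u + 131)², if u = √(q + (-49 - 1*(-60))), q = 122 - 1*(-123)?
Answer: 21609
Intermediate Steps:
q = 245 (q = 122 + 123 = 245)
u = 16 (u = √(245 + (-49 - 1*(-60))) = √(245 + (-49 + 60)) = √(245 + 11) = √256 = 16)
(u + 131)² = (16 + 131)² = 147² = 21609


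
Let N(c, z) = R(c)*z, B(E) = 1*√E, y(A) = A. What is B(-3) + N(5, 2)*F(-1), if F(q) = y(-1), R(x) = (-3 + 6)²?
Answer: -18 + I*√3 ≈ -18.0 + 1.732*I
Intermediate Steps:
R(x) = 9 (R(x) = 3² = 9)
F(q) = -1
B(E) = √E
N(c, z) = 9*z
B(-3) + N(5, 2)*F(-1) = √(-3) + (9*2)*(-1) = I*√3 + 18*(-1) = I*√3 - 18 = -18 + I*√3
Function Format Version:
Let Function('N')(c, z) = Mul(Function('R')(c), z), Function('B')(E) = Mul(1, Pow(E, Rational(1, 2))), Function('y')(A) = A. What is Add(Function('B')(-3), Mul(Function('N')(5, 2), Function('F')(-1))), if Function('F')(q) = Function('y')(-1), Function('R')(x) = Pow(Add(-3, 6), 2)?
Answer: Add(-18, Mul(I, Pow(3, Rational(1, 2)))) ≈ Add(-18.000, Mul(1.7320, I))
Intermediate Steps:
Function('R')(x) = 9 (Function('R')(x) = Pow(3, 2) = 9)
Function('F')(q) = -1
Function('B')(E) = Pow(E, Rational(1, 2))
Function('N')(c, z) = Mul(9, z)
Add(Function('B')(-3), Mul(Function('N')(5, 2), Function('F')(-1))) = Add(Pow(-3, Rational(1, 2)), Mul(Mul(9, 2), -1)) = Add(Mul(I, Pow(3, Rational(1, 2))), Mul(18, -1)) = Add(Mul(I, Pow(3, Rational(1, 2))), -18) = Add(-18, Mul(I, Pow(3, Rational(1, 2))))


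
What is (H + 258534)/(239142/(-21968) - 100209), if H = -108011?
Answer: -1653344632/1100815227 ≈ -1.5019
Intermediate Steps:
(H + 258534)/(239142/(-21968) - 100209) = (-108011 + 258534)/(239142/(-21968) - 100209) = 150523/(239142*(-1/21968) - 100209) = 150523/(-119571/10984 - 100209) = 150523/(-1100815227/10984) = 150523*(-10984/1100815227) = -1653344632/1100815227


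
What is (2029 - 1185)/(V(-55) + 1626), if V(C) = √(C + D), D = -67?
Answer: 686172/1321999 - 422*I*√122/1321999 ≈ 0.51904 - 0.0035258*I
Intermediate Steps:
V(C) = √(-67 + C) (V(C) = √(C - 67) = √(-67 + C))
(2029 - 1185)/(V(-55) + 1626) = (2029 - 1185)/(√(-67 - 55) + 1626) = 844/(√(-122) + 1626) = 844/(I*√122 + 1626) = 844/(1626 + I*√122)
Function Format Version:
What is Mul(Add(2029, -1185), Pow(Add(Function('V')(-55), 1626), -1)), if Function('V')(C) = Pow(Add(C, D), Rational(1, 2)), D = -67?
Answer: Add(Rational(686172, 1321999), Mul(Rational(-422, 1321999), I, Pow(122, Rational(1, 2)))) ≈ Add(0.51904, Mul(-0.0035258, I))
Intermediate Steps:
Function('V')(C) = Pow(Add(-67, C), Rational(1, 2)) (Function('V')(C) = Pow(Add(C, -67), Rational(1, 2)) = Pow(Add(-67, C), Rational(1, 2)))
Mul(Add(2029, -1185), Pow(Add(Function('V')(-55), 1626), -1)) = Mul(Add(2029, -1185), Pow(Add(Pow(Add(-67, -55), Rational(1, 2)), 1626), -1)) = Mul(844, Pow(Add(Pow(-122, Rational(1, 2)), 1626), -1)) = Mul(844, Pow(Add(Mul(I, Pow(122, Rational(1, 2))), 1626), -1)) = Mul(844, Pow(Add(1626, Mul(I, Pow(122, Rational(1, 2)))), -1))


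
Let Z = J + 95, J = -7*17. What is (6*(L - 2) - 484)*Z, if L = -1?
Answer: 12048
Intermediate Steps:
J = -119
Z = -24 (Z = -119 + 95 = -24)
(6*(L - 2) - 484)*Z = (6*(-1 - 2) - 484)*(-24) = (6*(-3) - 484)*(-24) = (-18 - 484)*(-24) = -502*(-24) = 12048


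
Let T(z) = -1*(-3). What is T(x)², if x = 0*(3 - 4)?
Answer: 9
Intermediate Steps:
x = 0 (x = 0*(-1) = 0)
T(z) = 3
T(x)² = 3² = 9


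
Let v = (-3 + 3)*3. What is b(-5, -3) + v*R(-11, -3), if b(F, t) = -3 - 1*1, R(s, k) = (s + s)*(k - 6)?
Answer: -4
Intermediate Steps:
R(s, k) = 2*s*(-6 + k) (R(s, k) = (2*s)*(-6 + k) = 2*s*(-6 + k))
b(F, t) = -4 (b(F, t) = -3 - 1 = -4)
v = 0 (v = 0*3 = 0)
b(-5, -3) + v*R(-11, -3) = -4 + 0*(2*(-11)*(-6 - 3)) = -4 + 0*(2*(-11)*(-9)) = -4 + 0*198 = -4 + 0 = -4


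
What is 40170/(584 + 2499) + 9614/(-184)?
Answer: -483667/12332 ≈ -39.220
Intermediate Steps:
40170/(584 + 2499) + 9614/(-184) = 40170/3083 + 9614*(-1/184) = 40170*(1/3083) - 209/4 = 40170/3083 - 209/4 = -483667/12332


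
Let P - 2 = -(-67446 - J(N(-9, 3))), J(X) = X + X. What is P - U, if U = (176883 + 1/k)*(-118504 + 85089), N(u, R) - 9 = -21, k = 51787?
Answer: 306092908680318/51787 ≈ 5.9106e+9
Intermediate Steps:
N(u, R) = -12 (N(u, R) = 9 - 21 = -12)
J(X) = 2*X
P = 67424 (P = 2 - (-67446 - 2*(-12)) = 2 - (-67446 - 1*(-24)) = 2 - (-67446 + 24) = 2 - 1*(-67422) = 2 + 67422 = 67424)
U = -306089416993630/51787 (U = (176883 + 1/51787)*(-118504 + 85089) = (176883 + 1/51787)*(-33415) = (9160239922/51787)*(-33415) = -306089416993630/51787 ≈ -5.9105e+9)
P - U = 67424 - 1*(-306089416993630/51787) = 67424 + 306089416993630/51787 = 306092908680318/51787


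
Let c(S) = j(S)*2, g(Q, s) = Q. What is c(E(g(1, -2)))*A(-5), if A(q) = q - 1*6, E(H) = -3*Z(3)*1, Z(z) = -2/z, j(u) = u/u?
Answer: -22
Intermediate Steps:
j(u) = 1
E(H) = 2 (E(H) = -(-6)/3*1 = -3*(-⅔)*1 = 2*1 = 2)
c(S) = 2 (c(S) = 1*2 = 2)
A(q) = -6 + q (A(q) = q - 6 = -6 + q)
c(E(g(1, -2)))*A(-5) = 2*(-6 - 5) = 2*(-11) = -22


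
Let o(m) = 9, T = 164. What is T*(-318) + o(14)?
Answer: -52143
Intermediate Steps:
T*(-318) + o(14) = 164*(-318) + 9 = -52152 + 9 = -52143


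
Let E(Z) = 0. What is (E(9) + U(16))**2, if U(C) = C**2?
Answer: 65536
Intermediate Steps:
(E(9) + U(16))**2 = (0 + 16**2)**2 = (0 + 256)**2 = 256**2 = 65536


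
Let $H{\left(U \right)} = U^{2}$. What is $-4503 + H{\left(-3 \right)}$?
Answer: $-4494$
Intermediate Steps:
$-4503 + H{\left(-3 \right)} = -4503 + \left(-3\right)^{2} = -4503 + 9 = -4494$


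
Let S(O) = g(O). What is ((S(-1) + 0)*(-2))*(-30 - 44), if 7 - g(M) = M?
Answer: 1184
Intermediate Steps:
g(M) = 7 - M
S(O) = 7 - O
((S(-1) + 0)*(-2))*(-30 - 44) = (((7 - 1*(-1)) + 0)*(-2))*(-30 - 44) = (((7 + 1) + 0)*(-2))*(-74) = ((8 + 0)*(-2))*(-74) = (8*(-2))*(-74) = -16*(-74) = 1184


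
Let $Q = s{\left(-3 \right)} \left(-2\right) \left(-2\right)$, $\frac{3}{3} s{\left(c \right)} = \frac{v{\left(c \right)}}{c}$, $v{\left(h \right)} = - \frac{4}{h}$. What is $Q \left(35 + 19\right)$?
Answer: $-96$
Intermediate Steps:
$s{\left(c \right)} = - \frac{4}{c^{2}}$ ($s{\left(c \right)} = \frac{\left(-4\right) \frac{1}{c}}{c} = - \frac{4}{c^{2}}$)
$Q = - \frac{16}{9}$ ($Q = - \frac{4}{9} \left(-2\right) \left(-2\right) = \left(-4\right) \frac{1}{9} \left(-2\right) \left(-2\right) = \left(- \frac{4}{9}\right) \left(-2\right) \left(-2\right) = \frac{8}{9} \left(-2\right) = - \frac{16}{9} \approx -1.7778$)
$Q \left(35 + 19\right) = - \frac{16 \left(35 + 19\right)}{9} = \left(- \frac{16}{9}\right) 54 = -96$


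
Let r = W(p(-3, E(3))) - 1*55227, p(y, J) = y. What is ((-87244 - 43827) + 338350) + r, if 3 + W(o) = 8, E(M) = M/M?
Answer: 152057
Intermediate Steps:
E(M) = 1
W(o) = 5 (W(o) = -3 + 8 = 5)
r = -55222 (r = 5 - 1*55227 = 5 - 55227 = -55222)
((-87244 - 43827) + 338350) + r = ((-87244 - 43827) + 338350) - 55222 = (-131071 + 338350) - 55222 = 207279 - 55222 = 152057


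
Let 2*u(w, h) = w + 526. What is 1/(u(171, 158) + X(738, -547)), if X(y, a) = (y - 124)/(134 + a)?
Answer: 826/286633 ≈ 0.0028817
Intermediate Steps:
u(w, h) = 263 + w/2 (u(w, h) = (w + 526)/2 = (526 + w)/2 = 263 + w/2)
X(y, a) = (-124 + y)/(134 + a)
1/(u(171, 158) + X(738, -547)) = 1/((263 + (½)*171) + (-124 + 738)/(134 - 547)) = 1/((263 + 171/2) + 614/(-413)) = 1/(697/2 - 1/413*614) = 1/(697/2 - 614/413) = 1/(286633/826) = 826/286633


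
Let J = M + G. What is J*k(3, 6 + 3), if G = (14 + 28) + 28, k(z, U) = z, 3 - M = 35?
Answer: 114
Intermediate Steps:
M = -32 (M = 3 - 1*35 = 3 - 35 = -32)
G = 70 (G = 42 + 28 = 70)
J = 38 (J = -32 + 70 = 38)
J*k(3, 6 + 3) = 38*3 = 114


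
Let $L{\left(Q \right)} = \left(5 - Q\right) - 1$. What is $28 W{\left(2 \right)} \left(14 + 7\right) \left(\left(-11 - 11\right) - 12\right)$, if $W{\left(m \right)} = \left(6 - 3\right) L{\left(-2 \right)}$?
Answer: $-359856$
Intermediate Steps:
$L{\left(Q \right)} = 4 - Q$
$W{\left(m \right)} = 18$ ($W{\left(m \right)} = \left(6 - 3\right) \left(4 - -2\right) = 3 \left(4 + 2\right) = 3 \cdot 6 = 18$)
$28 W{\left(2 \right)} \left(14 + 7\right) \left(\left(-11 - 11\right) - 12\right) = 28 \cdot 18 \left(14 + 7\right) \left(\left(-11 - 11\right) - 12\right) = 504 \cdot 21 \left(-22 - 12\right) = 504 \cdot 21 \left(-34\right) = 504 \left(-714\right) = -359856$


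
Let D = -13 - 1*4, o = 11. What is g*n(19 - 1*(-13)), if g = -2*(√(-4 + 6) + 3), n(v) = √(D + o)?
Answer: 2*I*√6*(-3 - √2) ≈ -21.625*I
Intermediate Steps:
D = -17 (D = -13 - 4 = -17)
n(v) = I*√6 (n(v) = √(-17 + 11) = √(-6) = I*√6)
g = -6 - 2*√2 (g = -2*(√2 + 3) = -2*(3 + √2) = -6 - 2*√2 ≈ -8.8284)
g*n(19 - 1*(-13)) = (-6 - 2*√2)*(I*√6) = I*√6*(-6 - 2*√2)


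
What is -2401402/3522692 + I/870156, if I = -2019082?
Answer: -575137397966/191580723747 ≈ -3.0021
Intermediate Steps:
-2401402/3522692 + I/870156 = -2401402/3522692 - 2019082/870156 = -2401402*1/3522692 - 2019082*1/870156 = -1200701/1761346 - 1009541/435078 = -575137397966/191580723747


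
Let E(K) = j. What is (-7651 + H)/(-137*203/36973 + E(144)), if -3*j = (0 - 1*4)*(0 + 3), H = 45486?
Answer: 1398873455/120081 ≈ 11649.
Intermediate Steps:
j = 4 (j = -(0 - 1*4)*(0 + 3)/3 = -(0 - 4)*3/3 = -(-4)*3/3 = -⅓*(-12) = 4)
E(K) = 4
(-7651 + H)/(-137*203/36973 + E(144)) = (-7651 + 45486)/(-137*203/36973 + 4) = 37835/(-27811*1/36973 + 4) = 37835/(-27811/36973 + 4) = 37835/(120081/36973) = 37835*(36973/120081) = 1398873455/120081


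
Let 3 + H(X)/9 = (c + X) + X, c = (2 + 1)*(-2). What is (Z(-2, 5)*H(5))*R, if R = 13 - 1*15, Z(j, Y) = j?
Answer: 36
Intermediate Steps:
c = -6 (c = 3*(-2) = -6)
R = -2 (R = 13 - 15 = -2)
H(X) = -81 + 18*X (H(X) = -27 + 9*((-6 + X) + X) = -27 + 9*(-6 + 2*X) = -27 + (-54 + 18*X) = -81 + 18*X)
(Z(-2, 5)*H(5))*R = -2*(-81 + 18*5)*(-2) = -2*(-81 + 90)*(-2) = -2*9*(-2) = -18*(-2) = 36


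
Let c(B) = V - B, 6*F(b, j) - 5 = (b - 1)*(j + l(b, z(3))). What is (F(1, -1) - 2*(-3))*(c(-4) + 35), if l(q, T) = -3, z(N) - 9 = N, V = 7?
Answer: 943/3 ≈ 314.33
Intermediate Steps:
z(N) = 9 + N
F(b, j) = 5/6 + (-1 + b)*(-3 + j)/6 (F(b, j) = 5/6 + ((b - 1)*(j - 3))/6 = 5/6 + ((-1 + b)*(-3 + j))/6 = 5/6 + (-1 + b)*(-3 + j)/6)
c(B) = 7 - B
(F(1, -1) - 2*(-3))*(c(-4) + 35) = ((4/3 - 1/2*1 - 1/6*(-1) + (1/6)*1*(-1)) - 2*(-3))*((7 - 1*(-4)) + 35) = ((4/3 - 1/2 + 1/6 - 1/6) + 6)*((7 + 4) + 35) = (5/6 + 6)*(11 + 35) = (41/6)*46 = 943/3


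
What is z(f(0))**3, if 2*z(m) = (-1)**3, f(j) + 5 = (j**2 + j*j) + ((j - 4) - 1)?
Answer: -1/8 ≈ -0.12500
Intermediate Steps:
f(j) = -10 + j + 2*j**2 (f(j) = -5 + ((j**2 + j*j) + ((j - 4) - 1)) = -5 + ((j**2 + j**2) + ((-4 + j) - 1)) = -5 + (2*j**2 + (-5 + j)) = -5 + (-5 + j + 2*j**2) = -10 + j + 2*j**2)
z(m) = -1/2 (z(m) = (1/2)*(-1)**3 = (1/2)*(-1) = -1/2)
z(f(0))**3 = (-1/2)**3 = -1/8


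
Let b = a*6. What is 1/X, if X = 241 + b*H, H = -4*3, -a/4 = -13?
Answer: -1/3503 ≈ -0.00028547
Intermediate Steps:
a = 52 (a = -4*(-13) = 52)
H = -12
b = 312 (b = 52*6 = 312)
X = -3503 (X = 241 + 312*(-12) = 241 - 3744 = -3503)
1/X = 1/(-3503) = -1/3503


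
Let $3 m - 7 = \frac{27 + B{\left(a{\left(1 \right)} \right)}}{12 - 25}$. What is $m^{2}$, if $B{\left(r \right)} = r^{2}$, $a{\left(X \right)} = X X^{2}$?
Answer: $\frac{441}{169} \approx 2.6095$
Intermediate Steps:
$a{\left(X \right)} = X^{3}$
$m = \frac{21}{13}$ ($m = \frac{7}{3} + \frac{\left(27 + \left(1^{3}\right)^{2}\right) \frac{1}{12 - 25}}{3} = \frac{7}{3} + \frac{\left(27 + 1^{2}\right) \frac{1}{-13}}{3} = \frac{7}{3} + \frac{\left(27 + 1\right) \left(- \frac{1}{13}\right)}{3} = \frac{7}{3} + \frac{28 \left(- \frac{1}{13}\right)}{3} = \frac{7}{3} + \frac{1}{3} \left(- \frac{28}{13}\right) = \frac{7}{3} - \frac{28}{39} = \frac{21}{13} \approx 1.6154$)
$m^{2} = \left(\frac{21}{13}\right)^{2} = \frac{441}{169}$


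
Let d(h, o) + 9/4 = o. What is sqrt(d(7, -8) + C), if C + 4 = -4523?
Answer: I*sqrt(18149)/2 ≈ 67.359*I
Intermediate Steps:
C = -4527 (C = -4 - 4523 = -4527)
d(h, o) = -9/4 + o
sqrt(d(7, -8) + C) = sqrt((-9/4 - 8) - 4527) = sqrt(-41/4 - 4527) = sqrt(-18149/4) = I*sqrt(18149)/2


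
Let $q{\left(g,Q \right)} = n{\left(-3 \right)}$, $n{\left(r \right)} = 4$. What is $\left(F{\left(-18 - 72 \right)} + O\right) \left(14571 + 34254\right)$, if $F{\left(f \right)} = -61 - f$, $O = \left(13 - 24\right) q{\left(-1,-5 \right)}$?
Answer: $-732375$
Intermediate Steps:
$q{\left(g,Q \right)} = 4$
$O = -44$ ($O = \left(13 - 24\right) 4 = \left(-11\right) 4 = -44$)
$\left(F{\left(-18 - 72 \right)} + O\right) \left(14571 + 34254\right) = \left(\left(-61 - \left(-18 - 72\right)\right) - 44\right) \left(14571 + 34254\right) = \left(\left(-61 - -90\right) - 44\right) 48825 = \left(\left(-61 + 90\right) - 44\right) 48825 = \left(29 - 44\right) 48825 = \left(-15\right) 48825 = -732375$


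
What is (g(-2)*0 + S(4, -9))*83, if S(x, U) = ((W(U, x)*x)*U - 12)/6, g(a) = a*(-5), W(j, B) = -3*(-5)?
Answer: -7636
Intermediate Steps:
W(j, B) = 15
g(a) = -5*a
S(x, U) = -2 + 5*U*x/2 (S(x, U) = ((15*x)*U - 12)/6 = (15*U*x - 12)*(1/6) = (-12 + 15*U*x)*(1/6) = -2 + 5*U*x/2)
(g(-2)*0 + S(4, -9))*83 = (-5*(-2)*0 + (-2 + (5/2)*(-9)*4))*83 = (10*0 + (-2 - 90))*83 = (0 - 92)*83 = -92*83 = -7636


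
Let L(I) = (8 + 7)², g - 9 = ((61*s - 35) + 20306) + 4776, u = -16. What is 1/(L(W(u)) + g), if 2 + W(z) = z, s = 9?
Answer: 1/25830 ≈ 3.8715e-5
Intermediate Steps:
W(z) = -2 + z
g = 25605 (g = 9 + (((61*9 - 35) + 20306) + 4776) = 9 + (((549 - 35) + 20306) + 4776) = 9 + ((514 + 20306) + 4776) = 9 + (20820 + 4776) = 9 + 25596 = 25605)
L(I) = 225 (L(I) = 15² = 225)
1/(L(W(u)) + g) = 1/(225 + 25605) = 1/25830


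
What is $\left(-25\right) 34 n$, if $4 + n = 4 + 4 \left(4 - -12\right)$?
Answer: $-54400$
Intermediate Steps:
$n = 64$ ($n = -4 + \left(4 + 4 \left(4 - -12\right)\right) = -4 + \left(4 + 4 \left(4 + 12\right)\right) = -4 + \left(4 + 4 \cdot 16\right) = -4 + \left(4 + 64\right) = -4 + 68 = 64$)
$\left(-25\right) 34 n = \left(-25\right) 34 \cdot 64 = \left(-850\right) 64 = -54400$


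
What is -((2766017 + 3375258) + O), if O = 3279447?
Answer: -9420722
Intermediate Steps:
-((2766017 + 3375258) + O) = -((2766017 + 3375258) + 3279447) = -(6141275 + 3279447) = -1*9420722 = -9420722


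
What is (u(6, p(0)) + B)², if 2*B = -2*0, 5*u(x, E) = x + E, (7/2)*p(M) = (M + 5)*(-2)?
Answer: 484/1225 ≈ 0.39510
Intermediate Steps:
p(M) = -20/7 - 4*M/7 (p(M) = 2*((M + 5)*(-2))/7 = 2*((5 + M)*(-2))/7 = 2*(-10 - 2*M)/7 = -20/7 - 4*M/7)
u(x, E) = E/5 + x/5 (u(x, E) = (x + E)/5 = (E + x)/5 = E/5 + x/5)
B = 0 (B = (-2*0)/2 = (½)*0 = 0)
(u(6, p(0)) + B)² = (((-20/7 - 4/7*0)/5 + (⅕)*6) + 0)² = (((-20/7 + 0)/5 + 6/5) + 0)² = (((⅕)*(-20/7) + 6/5) + 0)² = ((-4/7 + 6/5) + 0)² = (22/35 + 0)² = (22/35)² = 484/1225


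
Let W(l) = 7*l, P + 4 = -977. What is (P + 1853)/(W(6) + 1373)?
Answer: 872/1415 ≈ 0.61625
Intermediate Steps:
P = -981 (P = -4 - 977 = -981)
(P + 1853)/(W(6) + 1373) = (-981 + 1853)/(7*6 + 1373) = 872/(42 + 1373) = 872/1415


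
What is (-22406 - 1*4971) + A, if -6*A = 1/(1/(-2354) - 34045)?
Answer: -6582136933784/240425793 ≈ -27377.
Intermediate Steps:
A = 1177/240425793 (A = -1/(6*(1/(-2354) - 34045)) = -1/(6*(-1/2354 - 34045)) = -1/(6*(-80141931/2354)) = -⅙*(-2354/80141931) = 1177/240425793 ≈ 4.8955e-6)
(-22406 - 1*4971) + A = (-22406 - 1*4971) + 1177/240425793 = (-22406 - 4971) + 1177/240425793 = -27377 + 1177/240425793 = -6582136933784/240425793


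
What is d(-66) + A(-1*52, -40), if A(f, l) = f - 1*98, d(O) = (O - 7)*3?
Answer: -369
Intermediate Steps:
d(O) = -21 + 3*O (d(O) = (-7 + O)*3 = -21 + 3*O)
A(f, l) = -98 + f (A(f, l) = f - 98 = -98 + f)
d(-66) + A(-1*52, -40) = (-21 + 3*(-66)) + (-98 - 1*52) = (-21 - 198) + (-98 - 52) = -219 - 150 = -369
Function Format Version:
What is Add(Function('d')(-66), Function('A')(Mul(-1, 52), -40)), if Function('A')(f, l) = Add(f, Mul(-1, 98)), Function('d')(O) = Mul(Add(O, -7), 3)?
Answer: -369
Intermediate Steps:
Function('d')(O) = Add(-21, Mul(3, O)) (Function('d')(O) = Mul(Add(-7, O), 3) = Add(-21, Mul(3, O)))
Function('A')(f, l) = Add(-98, f) (Function('A')(f, l) = Add(f, -98) = Add(-98, f))
Add(Function('d')(-66), Function('A')(Mul(-1, 52), -40)) = Add(Add(-21, Mul(3, -66)), Add(-98, Mul(-1, 52))) = Add(Add(-21, -198), Add(-98, -52)) = Add(-219, -150) = -369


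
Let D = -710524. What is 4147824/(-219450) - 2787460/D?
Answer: -5121535971/341939675 ≈ -14.978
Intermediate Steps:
4147824/(-219450) - 2787460/D = 4147824/(-219450) - 2787460/(-710524) = 4147824*(-1/219450) - 2787460*(-1/710524) = -691304/36575 + 696865/177631 = -5121535971/341939675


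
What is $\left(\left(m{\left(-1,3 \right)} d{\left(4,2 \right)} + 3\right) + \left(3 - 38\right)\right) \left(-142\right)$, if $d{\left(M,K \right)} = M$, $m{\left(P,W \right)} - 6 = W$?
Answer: $-568$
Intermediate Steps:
$m{\left(P,W \right)} = 6 + W$
$\left(\left(m{\left(-1,3 \right)} d{\left(4,2 \right)} + 3\right) + \left(3 - 38\right)\right) \left(-142\right) = \left(\left(\left(6 + 3\right) 4 + 3\right) + \left(3 - 38\right)\right) \left(-142\right) = \left(\left(9 \cdot 4 + 3\right) - 35\right) \left(-142\right) = \left(\left(36 + 3\right) - 35\right) \left(-142\right) = \left(39 - 35\right) \left(-142\right) = 4 \left(-142\right) = -568$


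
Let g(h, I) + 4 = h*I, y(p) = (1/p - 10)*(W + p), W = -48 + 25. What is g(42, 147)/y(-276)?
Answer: 74040/35893 ≈ 2.0628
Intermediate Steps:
W = -23
y(p) = (-23 + p)*(-10 + 1/p) (y(p) = (1/p - 10)*(-23 + p) = (-10 + 1/p)*(-23 + p) = (-23 + p)*(-10 + 1/p))
g(h, I) = -4 + I*h (g(h, I) = -4 + h*I = -4 + I*h)
g(42, 147)/y(-276) = (-4 + 147*42)/(231 - 23/(-276) - 10*(-276)) = (-4 + 6174)/(231 - 23*(-1/276) + 2760) = 6170/(231 + 1/12 + 2760) = 6170/(35893/12) = 6170*(12/35893) = 74040/35893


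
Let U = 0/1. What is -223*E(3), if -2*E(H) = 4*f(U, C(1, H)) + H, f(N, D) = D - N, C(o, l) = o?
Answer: 1561/2 ≈ 780.50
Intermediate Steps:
U = 0 (U = 0*1 = 0)
E(H) = -2 - H/2 (E(H) = -(4*(1 - 1*0) + H)/2 = -(4*(1 + 0) + H)/2 = -(4*1 + H)/2 = -(4 + H)/2 = -2 - H/2)
-223*E(3) = -223*(-2 - ½*3) = -223*(-2 - 3/2) = -223*(-7/2) = 1561/2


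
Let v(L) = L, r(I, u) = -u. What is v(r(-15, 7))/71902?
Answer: -7/71902 ≈ -9.7355e-5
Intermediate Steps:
v(r(-15, 7))/71902 = -1*7/71902 = -7*1/71902 = -7/71902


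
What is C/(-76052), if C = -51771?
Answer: 51771/76052 ≈ 0.68073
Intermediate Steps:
C/(-76052) = -51771/(-76052) = -51771*(-1/76052) = 51771/76052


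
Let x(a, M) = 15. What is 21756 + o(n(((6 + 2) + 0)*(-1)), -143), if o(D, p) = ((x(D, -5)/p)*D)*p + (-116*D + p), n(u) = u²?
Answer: 15149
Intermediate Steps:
o(D, p) = p - 101*D (o(D, p) = ((15/p)*D)*p + (-116*D + p) = (15*D/p)*p + (p - 116*D) = 15*D + (p - 116*D) = p - 101*D)
21756 + o(n(((6 + 2) + 0)*(-1)), -143) = 21756 + (-143 - 101*((6 + 2) + 0)²) = 21756 + (-143 - 101*(8 + 0)²) = 21756 + (-143 - 101*(8*(-1))²) = 21756 + (-143 - 101*(-8)²) = 21756 + (-143 - 101*64) = 21756 + (-143 - 6464) = 21756 - 6607 = 15149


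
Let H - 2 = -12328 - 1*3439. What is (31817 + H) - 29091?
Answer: -13039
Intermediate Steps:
H = -15765 (H = 2 + (-12328 - 1*3439) = 2 + (-12328 - 3439) = 2 - 15767 = -15765)
(31817 + H) - 29091 = (31817 - 15765) - 29091 = 16052 - 29091 = -13039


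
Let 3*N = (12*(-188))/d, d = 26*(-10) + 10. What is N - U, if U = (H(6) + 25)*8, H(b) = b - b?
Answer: -24624/125 ≈ -196.99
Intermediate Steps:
H(b) = 0
d = -250 (d = -260 + 10 = -250)
N = 376/125 (N = ((12*(-188))/(-250))/3 = (-2256*(-1/250))/3 = (⅓)*(1128/125) = 376/125 ≈ 3.0080)
U = 200 (U = (0 + 25)*8 = 25*8 = 200)
N - U = 376/125 - 1*200 = 376/125 - 200 = -24624/125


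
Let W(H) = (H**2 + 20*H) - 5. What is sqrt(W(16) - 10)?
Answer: sqrt(561) ≈ 23.685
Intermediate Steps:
W(H) = -5 + H**2 + 20*H
sqrt(W(16) - 10) = sqrt((-5 + 16**2 + 20*16) - 10) = sqrt((-5 + 256 + 320) - 10) = sqrt(571 - 10) = sqrt(561)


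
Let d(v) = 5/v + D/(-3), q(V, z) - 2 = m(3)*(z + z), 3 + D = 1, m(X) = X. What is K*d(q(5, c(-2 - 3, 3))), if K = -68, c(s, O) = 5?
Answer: -1343/24 ≈ -55.958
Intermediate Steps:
D = -2 (D = -3 + 1 = -2)
q(V, z) = 2 + 6*z (q(V, z) = 2 + 3*(z + z) = 2 + 3*(2*z) = 2 + 6*z)
d(v) = 2/3 + 5/v (d(v) = 5/v - 2/(-3) = 5/v - 2*(-1/3) = 5/v + 2/3 = 2/3 + 5/v)
K*d(q(5, c(-2 - 3, 3))) = -68*(2/3 + 5/(2 + 6*5)) = -68*(2/3 + 5/(2 + 30)) = -68*(2/3 + 5/32) = -68*79/96 = -1343/24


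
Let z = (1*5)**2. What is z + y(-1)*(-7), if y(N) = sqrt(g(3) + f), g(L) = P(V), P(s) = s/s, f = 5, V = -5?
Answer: 25 - 7*sqrt(6) ≈ 7.8536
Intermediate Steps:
P(s) = 1
g(L) = 1
y(N) = sqrt(6) (y(N) = sqrt(1 + 5) = sqrt(6))
z = 25 (z = 5**2 = 25)
z + y(-1)*(-7) = 25 + sqrt(6)*(-7) = 25 - 7*sqrt(6)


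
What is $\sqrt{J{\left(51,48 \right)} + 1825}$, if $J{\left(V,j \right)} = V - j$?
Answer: $2 \sqrt{457} \approx 42.755$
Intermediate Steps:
$\sqrt{J{\left(51,48 \right)} + 1825} = \sqrt{\left(51 - 48\right) + 1825} = \sqrt{3 + 1825} = \sqrt{1828} = 2 \sqrt{457}$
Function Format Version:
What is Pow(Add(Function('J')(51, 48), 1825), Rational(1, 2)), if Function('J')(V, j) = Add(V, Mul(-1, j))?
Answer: Mul(2, Pow(457, Rational(1, 2))) ≈ 42.755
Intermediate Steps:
Pow(Add(Function('J')(51, 48), 1825), Rational(1, 2)) = Pow(Add(Add(51, Mul(-1, 48)), 1825), Rational(1, 2)) = Pow(Add(Add(51, -48), 1825), Rational(1, 2)) = Pow(Add(3, 1825), Rational(1, 2)) = Pow(1828, Rational(1, 2)) = Mul(2, Pow(457, Rational(1, 2)))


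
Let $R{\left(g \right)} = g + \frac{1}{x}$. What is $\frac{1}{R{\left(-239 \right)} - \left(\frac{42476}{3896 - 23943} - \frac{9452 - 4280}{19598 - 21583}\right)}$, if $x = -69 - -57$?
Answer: $- \frac{477519540}{114399382043} \approx -0.0041741$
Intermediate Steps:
$x = -12$ ($x = -69 + 57 = -12$)
$R{\left(g \right)} = - \frac{1}{12} + g$ ($R{\left(g \right)} = g + \frac{1}{-12} = g - \frac{1}{12} = - \frac{1}{12} + g$)
$\frac{1}{R{\left(-239 \right)} - \left(\frac{42476}{3896 - 23943} - \frac{9452 - 4280}{19598 - 21583}\right)} = \frac{1}{\left(- \frac{1}{12} - 239\right) - \left(\frac{42476}{3896 - 23943} - \frac{9452 - 4280}{19598 - 21583}\right)} = \frac{1}{- \frac{2869}{12} - \left(\frac{42476}{3896 - 23943} - \frac{9452 - 4280}{19598 - 21583}\right)} = \frac{1}{- \frac{2869}{12} + \left(\frac{5172}{-1985} - \frac{42476}{-20047}\right)} = \frac{1}{- \frac{2869}{12} + \left(5172 \left(- \frac{1}{1985}\right) - - \frac{42476}{20047}\right)} = \frac{1}{- \frac{2869}{12} + \left(- \frac{5172}{1985} + \frac{42476}{20047}\right)} = \frac{1}{- \frac{2869}{12} - \frac{19368224}{39793295}} = \frac{1}{- \frac{114399382043}{477519540}} = - \frac{477519540}{114399382043}$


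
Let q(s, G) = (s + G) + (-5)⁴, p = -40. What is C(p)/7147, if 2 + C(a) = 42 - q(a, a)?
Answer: -505/7147 ≈ -0.070659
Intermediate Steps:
q(s, G) = 625 + G + s (q(s, G) = (G + s) + 625 = 625 + G + s)
C(a) = -585 - 2*a (C(a) = -2 + (42 - (625 + a + a)) = -2 + (42 - (625 + 2*a)) = -2 + (42 + (-625 - 2*a)) = -2 + (-583 - 2*a) = -585 - 2*a)
C(p)/7147 = (-585 - 2*(-40))/7147 = (-585 + 80)*(1/7147) = -505*1/7147 = -505/7147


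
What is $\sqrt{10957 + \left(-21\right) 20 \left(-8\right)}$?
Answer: $\sqrt{14317} \approx 119.65$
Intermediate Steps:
$\sqrt{10957 + \left(-21\right) 20 \left(-8\right)} = \sqrt{10957 - -3360} = \sqrt{10957 + 3360} = \sqrt{14317}$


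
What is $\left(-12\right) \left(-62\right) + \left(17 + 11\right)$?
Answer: $772$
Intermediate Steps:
$\left(-12\right) \left(-62\right) + \left(17 + 11\right) = 744 + 28 = 772$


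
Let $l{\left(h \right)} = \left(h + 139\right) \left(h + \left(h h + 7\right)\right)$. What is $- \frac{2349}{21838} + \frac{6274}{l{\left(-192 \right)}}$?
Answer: $- \frac{4703437075}{42452788106} \approx -0.11079$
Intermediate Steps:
$l{\left(h \right)} = \left(139 + h\right) \left(7 + h + h^{2}\right)$ ($l{\left(h \right)} = \left(139 + h\right) \left(h + \left(h^{2} + 7\right)\right) = \left(139 + h\right) \left(h + \left(7 + h^{2}\right)\right) = \left(139 + h\right) \left(7 + h + h^{2}\right)$)
$- \frac{2349}{21838} + \frac{6274}{l{\left(-192 \right)}} = - \frac{2349}{21838} + \frac{6274}{973 + \left(-192\right)^{3} + 140 \left(-192\right)^{2} + 146 \left(-192\right)} = \left(-2349\right) \frac{1}{21838} + \frac{6274}{973 - 7077888 + 140 \cdot 36864 - 28032} = - \frac{2349}{21838} + \frac{6274}{973 - 7077888 + 5160960 - 28032} = - \frac{2349}{21838} + \frac{6274}{-1943987} = - \frac{2349}{21838} + 6274 \left(- \frac{1}{1943987}\right) = - \frac{2349}{21838} - \frac{6274}{1943987} = - \frac{4703437075}{42452788106}$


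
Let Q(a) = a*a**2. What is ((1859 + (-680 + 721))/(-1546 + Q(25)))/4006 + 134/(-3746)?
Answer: -99349291/2779949679 ≈ -0.035738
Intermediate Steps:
Q(a) = a**3
((1859 + (-680 + 721))/(-1546 + Q(25)))/4006 + 134/(-3746) = ((1859 + (-680 + 721))/(-1546 + 25**3))/4006 + 134/(-3746) = ((1859 + 41)/(-1546 + 15625))*(1/4006) + 134*(-1/3746) = (1900/14079)*(1/4006) - 67/1873 = (1900*(1/14079))*(1/4006) - 67/1873 = (100/741)*(1/4006) - 67/1873 = 50/1484223 - 67/1873 = -99349291/2779949679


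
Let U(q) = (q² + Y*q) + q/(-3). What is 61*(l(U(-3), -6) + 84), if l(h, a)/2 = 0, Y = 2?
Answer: 5124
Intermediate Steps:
U(q) = q² + 5*q/3 (U(q) = (q² + 2*q) + q/(-3) = (q² + 2*q) + q*(-⅓) = (q² + 2*q) - q/3 = q² + 5*q/3)
l(h, a) = 0 (l(h, a) = 2*0 = 0)
61*(l(U(-3), -6) + 84) = 61*(0 + 84) = 61*84 = 5124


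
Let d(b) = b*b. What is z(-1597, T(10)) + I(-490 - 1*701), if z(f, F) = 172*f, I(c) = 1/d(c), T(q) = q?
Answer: -389634035003/1418481 ≈ -2.7468e+5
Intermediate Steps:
d(b) = b²
I(c) = c⁻² (I(c) = 1/(c²) = c⁻²)
z(-1597, T(10)) + I(-490 - 1*701) = 172*(-1597) + (-490 - 1*701)⁻² = -274684 + (-490 - 701)⁻² = -274684 + (-1191)⁻² = -274684 + 1/1418481 = -389634035003/1418481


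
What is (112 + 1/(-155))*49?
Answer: 850591/155 ≈ 5487.7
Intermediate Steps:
(112 + 1/(-155))*49 = (112 - 1/155)*49 = (17359/155)*49 = 850591/155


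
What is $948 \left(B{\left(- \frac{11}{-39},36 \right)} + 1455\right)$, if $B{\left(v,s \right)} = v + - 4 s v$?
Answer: $1341104$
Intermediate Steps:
$B{\left(v,s \right)} = v - 4 s v$
$948 \left(B{\left(- \frac{11}{-39},36 \right)} + 1455\right) = 948 \left(- \frac{11}{-39} \left(1 - 144\right) + 1455\right) = 948 \left(\left(-11\right) \left(- \frac{1}{39}\right) \left(1 - 144\right) + 1455\right) = 948 \left(\frac{11}{39} \left(-143\right) + 1455\right) = 948 \left(- \frac{121}{3} + 1455\right) = 948 \cdot \frac{4244}{3} = 1341104$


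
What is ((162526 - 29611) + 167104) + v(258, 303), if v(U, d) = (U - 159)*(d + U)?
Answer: 355558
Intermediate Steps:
v(U, d) = (-159 + U)*(U + d)
((162526 - 29611) + 167104) + v(258, 303) = ((162526 - 29611) + 167104) + (258**2 - 159*258 - 159*303 + 258*303) = (132915 + 167104) + (66564 - 41022 - 48177 + 78174) = 300019 + 55539 = 355558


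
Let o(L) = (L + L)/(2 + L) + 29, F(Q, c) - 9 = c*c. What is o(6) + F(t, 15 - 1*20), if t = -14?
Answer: 129/2 ≈ 64.500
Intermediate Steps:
F(Q, c) = 9 + c² (F(Q, c) = 9 + c*c = 9 + c²)
o(L) = 29 + 2*L/(2 + L) (o(L) = (2*L)/(2 + L) + 29 = 2*L/(2 + L) + 29 = 29 + 2*L/(2 + L))
o(6) + F(t, 15 - 1*20) = (58 + 31*6)/(2 + 6) + (9 + (15 - 1*20)²) = (58 + 186)/8 + (9 + (15 - 20)²) = (⅛)*244 + (9 + (-5)²) = 61/2 + (9 + 25) = 61/2 + 34 = 129/2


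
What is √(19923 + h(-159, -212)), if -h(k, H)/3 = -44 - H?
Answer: √19419 ≈ 139.35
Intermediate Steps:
h(k, H) = 132 + 3*H (h(k, H) = -3*(-44 - H) = 132 + 3*H)
√(19923 + h(-159, -212)) = √(19923 + (132 + 3*(-212))) = √(19923 + (132 - 636)) = √(19923 - 504) = √19419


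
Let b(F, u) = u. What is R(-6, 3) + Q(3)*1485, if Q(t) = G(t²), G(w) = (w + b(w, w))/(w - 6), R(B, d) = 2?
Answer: 8912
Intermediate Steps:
G(w) = 2*w/(-6 + w) (G(w) = (w + w)/(w - 6) = (2*w)/(-6 + w) = 2*w/(-6 + w))
Q(t) = 2*t²/(-6 + t²)
R(-6, 3) + Q(3)*1485 = 2 + (2*3²/(-6 + 3²))*1485 = 2 + (2*9/(-6 + 9))*1485 = 2 + (2*9/3)*1485 = 2 + (2*9*(⅓))*1485 = 2 + 6*1485 = 2 + 8910 = 8912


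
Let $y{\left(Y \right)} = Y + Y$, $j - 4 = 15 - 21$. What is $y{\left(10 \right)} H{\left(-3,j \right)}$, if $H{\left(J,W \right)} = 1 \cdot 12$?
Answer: $240$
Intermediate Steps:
$j = -2$ ($j = 4 + \left(15 - 21\right) = 4 - 6 = -2$)
$H{\left(J,W \right)} = 12$
$y{\left(Y \right)} = 2 Y$
$y{\left(10 \right)} H{\left(-3,j \right)} = 2 \cdot 10 \cdot 12 = 20 \cdot 12 = 240$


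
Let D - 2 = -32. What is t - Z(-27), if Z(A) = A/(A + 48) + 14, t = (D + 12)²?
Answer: 2179/7 ≈ 311.29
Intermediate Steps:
D = -30 (D = 2 - 32 = -30)
t = 324 (t = (-30 + 12)² = (-18)² = 324)
Z(A) = 14 + A/(48 + A) (Z(A) = A/(48 + A) + 14 = 14 + A/(48 + A))
t - Z(-27) = 324 - 3*(224 + 5*(-27))/(48 - 27) = 324 - 3*(224 - 135)/21 = 324 - 3*89/21 = 324 - 1*89/7 = 324 - 89/7 = 2179/7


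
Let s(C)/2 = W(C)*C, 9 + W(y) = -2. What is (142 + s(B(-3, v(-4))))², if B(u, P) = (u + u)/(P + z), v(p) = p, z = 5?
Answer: 75076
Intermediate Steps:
W(y) = -11 (W(y) = -9 - 2 = -11)
B(u, P) = 2*u/(5 + P) (B(u, P) = (u + u)/(P + 5) = (2*u)/(5 + P) = 2*u/(5 + P))
s(C) = -22*C (s(C) = 2*(-11*C) = -22*C)
(142 + s(B(-3, v(-4))))² = (142 - 44*(-3)/(5 - 4))² = (142 - 44*(-3)/1)² = (142 - 44*(-3))² = (142 - 22*(-6))² = (142 + 132)² = 274² = 75076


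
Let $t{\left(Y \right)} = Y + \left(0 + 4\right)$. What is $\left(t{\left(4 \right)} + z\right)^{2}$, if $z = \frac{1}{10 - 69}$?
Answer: $\frac{221841}{3481} \approx 63.729$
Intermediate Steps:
$z = - \frac{1}{59}$ ($z = \frac{1}{-59} = - \frac{1}{59} \approx -0.016949$)
$t{\left(Y \right)} = 4 + Y$ ($t{\left(Y \right)} = Y + 4 = 4 + Y$)
$\left(t{\left(4 \right)} + z\right)^{2} = \left(\left(4 + 4\right) - \frac{1}{59}\right)^{2} = \left(8 - \frac{1}{59}\right)^{2} = \left(\frac{471}{59}\right)^{2} = \frac{221841}{3481}$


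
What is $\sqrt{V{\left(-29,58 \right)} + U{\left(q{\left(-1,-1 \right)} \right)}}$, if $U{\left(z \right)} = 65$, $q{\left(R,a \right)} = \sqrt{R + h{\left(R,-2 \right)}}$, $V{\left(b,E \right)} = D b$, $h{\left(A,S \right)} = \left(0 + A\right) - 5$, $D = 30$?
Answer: $i \sqrt{805} \approx 28.373 i$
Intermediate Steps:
$h{\left(A,S \right)} = -5 + A$ ($h{\left(A,S \right)} = A - 5 = -5 + A$)
$V{\left(b,E \right)} = 30 b$
$q{\left(R,a \right)} = \sqrt{-5 + 2 R}$ ($q{\left(R,a \right)} = \sqrt{R + \left(-5 + R\right)} = \sqrt{-5 + 2 R}$)
$\sqrt{V{\left(-29,58 \right)} + U{\left(q{\left(-1,-1 \right)} \right)}} = \sqrt{30 \left(-29\right) + 65} = \sqrt{-870 + 65} = \sqrt{-805} = i \sqrt{805}$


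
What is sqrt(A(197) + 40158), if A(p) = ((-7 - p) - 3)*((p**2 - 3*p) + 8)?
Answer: 12*I*sqrt(54671) ≈ 2805.8*I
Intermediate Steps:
A(p) = (-10 - p)*(8 + p**2 - 3*p)
sqrt(A(197) + 40158) = sqrt((-80 - 1*197**3 - 7*197**2 + 22*197) + 40158) = sqrt((-80 - 1*7645373 - 7*38809 + 4334) + 40158) = sqrt((-80 - 7645373 - 271663 + 4334) + 40158) = sqrt(-7912782 + 40158) = sqrt(-7872624) = 12*I*sqrt(54671)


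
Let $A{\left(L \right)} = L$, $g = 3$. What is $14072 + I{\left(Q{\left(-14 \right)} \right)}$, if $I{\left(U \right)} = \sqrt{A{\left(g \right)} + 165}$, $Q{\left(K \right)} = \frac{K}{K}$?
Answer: $14072 + 2 \sqrt{42} \approx 14085.0$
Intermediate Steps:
$Q{\left(K \right)} = 1$
$I{\left(U \right)} = 2 \sqrt{42}$ ($I{\left(U \right)} = \sqrt{3 + 165} = \sqrt{168} = 2 \sqrt{42}$)
$14072 + I{\left(Q{\left(-14 \right)} \right)} = 14072 + 2 \sqrt{42}$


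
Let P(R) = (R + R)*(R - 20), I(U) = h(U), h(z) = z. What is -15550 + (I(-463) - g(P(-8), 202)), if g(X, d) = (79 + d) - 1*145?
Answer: -16149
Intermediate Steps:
I(U) = U
P(R) = 2*R*(-20 + R) (P(R) = (2*R)*(-20 + R) = 2*R*(-20 + R))
g(X, d) = -66 + d (g(X, d) = (79 + d) - 145 = -66 + d)
-15550 + (I(-463) - g(P(-8), 202)) = -15550 + (-463 - (-66 + 202)) = -15550 + (-463 - 1*136) = -15550 + (-463 - 136) = -15550 - 599 = -16149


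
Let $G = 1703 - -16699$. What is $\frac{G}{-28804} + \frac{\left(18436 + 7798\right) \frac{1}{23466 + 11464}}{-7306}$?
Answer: $- \frac{22581345737}{35340095665} \approx -0.63897$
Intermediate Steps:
$G = 18402$ ($G = 1703 + 16699 = 18402$)
$\frac{G}{-28804} + \frac{\left(18436 + 7798\right) \frac{1}{23466 + 11464}}{-7306} = \frac{18402}{-28804} + \frac{\left(18436 + 7798\right) \frac{1}{23466 + 11464}}{-7306} = 18402 \left(- \frac{1}{28804}\right) + \frac{26234}{34930} \left(- \frac{1}{7306}\right) = - \frac{9201}{14402} + 26234 \cdot \frac{1}{34930} \left(- \frac{1}{7306}\right) = - \frac{9201}{14402} + \frac{13117}{17465} \left(- \frac{1}{7306}\right) = - \frac{9201}{14402} - \frac{1009}{9815330} = - \frac{22581345737}{35340095665}$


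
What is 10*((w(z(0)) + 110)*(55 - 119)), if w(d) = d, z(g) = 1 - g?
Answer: -71040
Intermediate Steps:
10*((w(z(0)) + 110)*(55 - 119)) = 10*(((1 - 1*0) + 110)*(55 - 119)) = 10*(((1 + 0) + 110)*(-64)) = 10*((1 + 110)*(-64)) = 10*(111*(-64)) = 10*(-7104) = -71040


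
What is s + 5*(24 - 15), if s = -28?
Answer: 17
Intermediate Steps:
s + 5*(24 - 15) = -28 + 5*(24 - 15) = -28 + 5*9 = -28 + 45 = 17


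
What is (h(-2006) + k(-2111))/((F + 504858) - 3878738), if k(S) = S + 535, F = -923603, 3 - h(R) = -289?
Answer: 1284/4297483 ≈ 0.00029878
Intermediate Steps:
h(R) = 292 (h(R) = 3 - 1*(-289) = 3 + 289 = 292)
k(S) = 535 + S
(h(-2006) + k(-2111))/((F + 504858) - 3878738) = (292 + (535 - 2111))/((-923603 + 504858) - 3878738) = (292 - 1576)/(-418745 - 3878738) = -1284/(-4297483) = -1284*(-1/4297483) = 1284/4297483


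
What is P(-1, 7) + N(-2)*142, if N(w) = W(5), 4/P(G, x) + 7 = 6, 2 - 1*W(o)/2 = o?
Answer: -856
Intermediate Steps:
W(o) = 4 - 2*o
P(G, x) = -4 (P(G, x) = 4/(-7 + 6) = 4/(-1) = 4*(-1) = -4)
N(w) = -6 (N(w) = 4 - 2*5 = 4 - 10 = -6)
P(-1, 7) + N(-2)*142 = -4 - 6*142 = -4 - 852 = -856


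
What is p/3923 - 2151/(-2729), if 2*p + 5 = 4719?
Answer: 14870626/10705867 ≈ 1.3890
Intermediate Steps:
p = 2357 (p = -5/2 + (½)*4719 = -5/2 + 4719/2 = 2357)
p/3923 - 2151/(-2729) = 2357/3923 - 2151/(-2729) = 2357*(1/3923) - 2151*(-1/2729) = 2357/3923 + 2151/2729 = 14870626/10705867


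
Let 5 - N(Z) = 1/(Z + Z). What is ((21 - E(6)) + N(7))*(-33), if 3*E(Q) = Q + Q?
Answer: -10131/14 ≈ -723.64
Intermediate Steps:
E(Q) = 2*Q/3 (E(Q) = (Q + Q)/3 = (2*Q)/3 = 2*Q/3)
N(Z) = 5 - 1/(2*Z) (N(Z) = 5 - 1/(Z + Z) = 5 - 1/(2*Z))
((21 - E(6)) + N(7))*(-33) = ((21 - 2*6/3) + (5 - 1/2/7))*(-33) = ((21 - 1*4) + (5 - 1/2*1/7))*(-33) = ((21 - 4) + (5 - 1/14))*(-33) = (17 + 69/14)*(-33) = (307/14)*(-33) = -10131/14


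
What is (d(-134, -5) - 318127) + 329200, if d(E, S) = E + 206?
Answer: 11145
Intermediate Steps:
d(E, S) = 206 + E
(d(-134, -5) - 318127) + 329200 = ((206 - 134) - 318127) + 329200 = (72 - 318127) + 329200 = -318055 + 329200 = 11145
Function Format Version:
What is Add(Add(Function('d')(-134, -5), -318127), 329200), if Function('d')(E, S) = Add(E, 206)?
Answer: 11145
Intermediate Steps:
Function('d')(E, S) = Add(206, E)
Add(Add(Function('d')(-134, -5), -318127), 329200) = Add(Add(Add(206, -134), -318127), 329200) = Add(Add(72, -318127), 329200) = Add(-318055, 329200) = 11145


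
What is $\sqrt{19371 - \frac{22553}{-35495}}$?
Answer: $\frac{\sqrt{24406227048010}}{35495} \approx 139.18$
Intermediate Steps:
$\sqrt{19371 - \frac{22553}{-35495}} = \sqrt{19371 - - \frac{22553}{35495}} = \sqrt{19371 + \frac{22553}{35495}} = \sqrt{\frac{687596198}{35495}} = \frac{\sqrt{24406227048010}}{35495}$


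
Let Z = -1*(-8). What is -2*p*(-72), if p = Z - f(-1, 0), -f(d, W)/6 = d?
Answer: 288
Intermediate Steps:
f(d, W) = -6*d
Z = 8
p = 2 (p = 8 - (-6)*(-1) = 8 - 1*6 = 8 - 6 = 2)
-2*p*(-72) = -2*2*(-72) = -4*(-72) = 288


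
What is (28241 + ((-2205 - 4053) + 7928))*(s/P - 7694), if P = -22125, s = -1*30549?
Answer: -1696942767037/7375 ≈ -2.3009e+8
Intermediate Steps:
s = -30549
(28241 + ((-2205 - 4053) + 7928))*(s/P - 7694) = (28241 + ((-2205 - 4053) + 7928))*(-30549/(-22125) - 7694) = (28241 + (-6258 + 7928))*(-30549*(-1/22125) - 7694) = (28241 + 1670)*(10183/7375 - 7694) = 29911*(-56733067/7375) = -1696942767037/7375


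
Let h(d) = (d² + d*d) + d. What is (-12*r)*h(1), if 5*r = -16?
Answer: 576/5 ≈ 115.20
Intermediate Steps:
r = -16/5 (r = (⅕)*(-16) = -16/5 ≈ -3.2000)
h(d) = d + 2*d² (h(d) = (d² + d²) + d = 2*d² + d = d + 2*d²)
(-12*r)*h(1) = (-12*(-16/5))*(1*(1 + 2*1)) = 192*(1*(1 + 2))/5 = 192*(1*3)/5 = (192/5)*3 = 576/5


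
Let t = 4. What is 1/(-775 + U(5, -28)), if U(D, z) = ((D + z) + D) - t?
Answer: -1/797 ≈ -0.0012547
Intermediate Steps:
U(D, z) = -4 + z + 2*D (U(D, z) = ((D + z) + D) - 1*4 = (z + 2*D) - 4 = -4 + z + 2*D)
1/(-775 + U(5, -28)) = 1/(-775 + (-4 - 28 + 2*5)) = 1/(-775 + (-4 - 28 + 10)) = 1/(-775 - 22) = 1/(-797) = -1/797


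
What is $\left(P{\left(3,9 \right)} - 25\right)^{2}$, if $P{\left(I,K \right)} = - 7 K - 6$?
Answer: $8836$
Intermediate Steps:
$P{\left(I,K \right)} = -6 - 7 K$
$\left(P{\left(3,9 \right)} - 25\right)^{2} = \left(\left(-6 - 63\right) - 25\right)^{2} = \left(-69 - 25\right)^{2} = \left(-94\right)^{2} = 8836$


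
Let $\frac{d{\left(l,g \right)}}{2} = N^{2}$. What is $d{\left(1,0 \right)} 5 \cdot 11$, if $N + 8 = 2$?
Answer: $3960$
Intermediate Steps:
$N = -6$ ($N = -8 + 2 = -6$)
$d{\left(l,g \right)} = 72$ ($d{\left(l,g \right)} = 2 \left(-6\right)^{2} = 2 \cdot 36 = 72$)
$d{\left(1,0 \right)} 5 \cdot 11 = 72 \cdot 5 \cdot 11 = 360 \cdot 11 = 3960$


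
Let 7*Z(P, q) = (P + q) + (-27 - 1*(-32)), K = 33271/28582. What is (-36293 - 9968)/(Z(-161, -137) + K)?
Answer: 9255623314/8141629 ≈ 1136.8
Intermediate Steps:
K = 33271/28582 (K = 33271*(1/28582) = 33271/28582 ≈ 1.1641)
Z(P, q) = 5/7 + P/7 + q/7 (Z(P, q) = ((P + q) + (-27 - 1*(-32)))/7 = ((P + q) + (-27 + 32))/7 = ((P + q) + 5)/7 = (5 + P + q)/7 = 5/7 + P/7 + q/7)
(-36293 - 9968)/(Z(-161, -137) + K) = (-36293 - 9968)/((5/7 + (⅐)*(-161) + (⅐)*(-137)) + 33271/28582) = -46261/((5/7 - 23 - 137/7) + 33271/28582) = -46261/(-293/7 + 33271/28582) = -46261/(-8141629/200074) = -46261*(-200074/8141629) = 9255623314/8141629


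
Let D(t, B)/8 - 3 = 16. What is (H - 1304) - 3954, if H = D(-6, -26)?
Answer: -5106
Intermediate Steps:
D(t, B) = 152 (D(t, B) = 24 + 8*16 = 24 + 128 = 152)
H = 152
(H - 1304) - 3954 = (152 - 1304) - 3954 = -1152 - 3954 = -5106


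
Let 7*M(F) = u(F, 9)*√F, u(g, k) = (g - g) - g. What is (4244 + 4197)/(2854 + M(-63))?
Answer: 24090614/8150419 - 227907*I*√7/8150419 ≈ 2.9558 - 0.073982*I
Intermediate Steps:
u(g, k) = -g (u(g, k) = 0 - g = -g)
M(F) = -F^(3/2)/7 (M(F) = ((-F)*√F)/7 = (-F^(3/2))/7 = -F^(3/2)/7)
(4244 + 4197)/(2854 + M(-63)) = (4244 + 4197)/(2854 - (-27)*I*√7) = 8441/(2854 - (-27)*I*√7) = 8441/(2854 + 27*I*√7)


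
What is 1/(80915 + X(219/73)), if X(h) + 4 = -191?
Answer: 1/80720 ≈ 1.2388e-5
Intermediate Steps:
X(h) = -195 (X(h) = -4 - 191 = -195)
1/(80915 + X(219/73)) = 1/(80915 - 195) = 1/80720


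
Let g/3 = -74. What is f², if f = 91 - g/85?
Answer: 63313849/7225 ≈ 8763.2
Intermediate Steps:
g = -222 (g = 3*(-74) = -222)
f = 7957/85 (f = 91 - (-222)/85 = 91 - 1*(-222/85) = 91 + 222/85 = 7957/85 ≈ 93.612)
f² = (7957/85)² = 63313849/7225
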